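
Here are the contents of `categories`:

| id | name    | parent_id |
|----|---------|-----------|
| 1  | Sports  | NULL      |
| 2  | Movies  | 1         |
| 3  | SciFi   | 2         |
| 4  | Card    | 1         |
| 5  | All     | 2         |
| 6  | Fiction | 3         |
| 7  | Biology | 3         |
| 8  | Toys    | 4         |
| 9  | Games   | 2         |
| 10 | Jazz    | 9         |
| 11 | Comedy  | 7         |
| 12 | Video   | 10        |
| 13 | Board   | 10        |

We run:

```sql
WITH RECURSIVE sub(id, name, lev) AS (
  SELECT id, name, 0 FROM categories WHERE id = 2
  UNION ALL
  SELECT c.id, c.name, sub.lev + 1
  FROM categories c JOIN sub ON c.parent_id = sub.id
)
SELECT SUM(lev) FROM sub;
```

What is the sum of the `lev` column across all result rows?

Base: id=2 (Movies) at lev 0.
Iteration 1: rows with parent_id in {2} -> SciFi (id 3, lev 1), All (id 5, lev 1), Games (id 9, lev 1).
Iteration 2: rows with parent_id in {3,5,9} -> Fiction (id 6, lev 2), Biology (id 7, lev 2), Jazz (id 10, lev 2).
Iteration 3: rows with parent_id in {6,7,10} -> Comedy (id 11, lev 3), Video (id 12, lev 3), Board (id 13, lev 3).
Iteration 4: no rows with parent_id in {11,12,13}; recursion stops.
SUM(lev) = 0 + 1 + 1 + 1 + 2 + 2 + 2 + 3 + 3 + 3 = 18.

18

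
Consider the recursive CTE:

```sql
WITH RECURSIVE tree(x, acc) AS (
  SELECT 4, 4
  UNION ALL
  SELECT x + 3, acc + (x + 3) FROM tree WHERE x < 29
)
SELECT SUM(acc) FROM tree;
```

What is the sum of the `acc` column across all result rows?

Base: x=4, acc=4.
Iteration 1: 4 < 29 holds -> x = 4 + 3 = 7, acc = 4 + 7 = 11.
Iteration 2: 7 < 29 holds -> x = 7 + 3 = 10, acc = 11 + 10 = 21.
Iteration 3: 10 < 29 holds -> x = 10 + 3 = 13, acc = 21 + 13 = 34.
Iteration 4: 13 < 29 holds -> x = 13 + 3 = 16, acc = 34 + 16 = 50.
Iteration 5: 16 < 29 holds -> x = 16 + 3 = 19, acc = 50 + 19 = 69.
Iteration 6: 19 < 29 holds -> x = 19 + 3 = 22, acc = 69 + 22 = 91.
Iteration 7: 22 < 29 holds -> x = 22 + 3 = 25, acc = 91 + 25 = 116.
Iteration 8: 25 < 29 holds -> x = 25 + 3 = 28, acc = 116 + 28 = 144.
Iteration 9: 28 < 29 holds -> x = 28 + 3 = 31, acc = 144 + 31 = 175.
Iteration 10: 31 < 29 fails; recursion stops.
SUM(acc) = 4 + 11 + 21 + 34 + 50 + 69 + 91 + 116 + 144 + 175 = 715.

715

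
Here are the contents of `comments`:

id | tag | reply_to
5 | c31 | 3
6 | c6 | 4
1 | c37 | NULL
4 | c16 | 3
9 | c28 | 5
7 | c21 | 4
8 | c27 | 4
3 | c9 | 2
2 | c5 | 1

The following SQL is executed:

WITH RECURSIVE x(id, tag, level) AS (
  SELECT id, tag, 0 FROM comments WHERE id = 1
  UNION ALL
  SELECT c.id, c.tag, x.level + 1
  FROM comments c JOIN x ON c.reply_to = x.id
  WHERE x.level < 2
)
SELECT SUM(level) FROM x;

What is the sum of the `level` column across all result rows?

3

Base: id=1 (c37) at level 0.
Iteration 1: rows with reply_to in {1} -> c5 (id 2, level 1).
Iteration 2: rows with reply_to in {2} -> c9 (id 3, level 2).
Iteration 3: level < 2 fails for all current rows; recursion stops.
SUM(level) = 0 + 1 + 2 = 3.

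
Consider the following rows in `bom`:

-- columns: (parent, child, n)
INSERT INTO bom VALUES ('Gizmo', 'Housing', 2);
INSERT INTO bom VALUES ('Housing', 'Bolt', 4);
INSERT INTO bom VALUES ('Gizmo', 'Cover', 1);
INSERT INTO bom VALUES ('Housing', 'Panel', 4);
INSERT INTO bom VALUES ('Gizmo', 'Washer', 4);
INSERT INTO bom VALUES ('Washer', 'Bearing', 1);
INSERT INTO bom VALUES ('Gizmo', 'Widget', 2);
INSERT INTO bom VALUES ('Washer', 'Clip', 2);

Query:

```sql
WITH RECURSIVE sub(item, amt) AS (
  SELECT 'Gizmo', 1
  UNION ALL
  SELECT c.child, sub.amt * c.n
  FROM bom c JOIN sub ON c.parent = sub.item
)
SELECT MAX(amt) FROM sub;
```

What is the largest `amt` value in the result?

8

Base: (Gizmo, amt=1).
Iteration 1: components of {Gizmo} -> Cover = 1*1 = 1, Housing = 1*2 = 2, Washer = 1*4 = 4, Widget = 1*2 = 2.
Iteration 2: components of {Cover,Housing,Washer,Widget} -> Bearing = 4*1 = 4, Bolt = 2*4 = 8, Clip = 4*2 = 8, Panel = 2*4 = 8.
Iteration 3: no further components; recursion stops.
amt values: 1, 2, 1, 4, 2, 8, 8, 4, 8; the maximum is 8.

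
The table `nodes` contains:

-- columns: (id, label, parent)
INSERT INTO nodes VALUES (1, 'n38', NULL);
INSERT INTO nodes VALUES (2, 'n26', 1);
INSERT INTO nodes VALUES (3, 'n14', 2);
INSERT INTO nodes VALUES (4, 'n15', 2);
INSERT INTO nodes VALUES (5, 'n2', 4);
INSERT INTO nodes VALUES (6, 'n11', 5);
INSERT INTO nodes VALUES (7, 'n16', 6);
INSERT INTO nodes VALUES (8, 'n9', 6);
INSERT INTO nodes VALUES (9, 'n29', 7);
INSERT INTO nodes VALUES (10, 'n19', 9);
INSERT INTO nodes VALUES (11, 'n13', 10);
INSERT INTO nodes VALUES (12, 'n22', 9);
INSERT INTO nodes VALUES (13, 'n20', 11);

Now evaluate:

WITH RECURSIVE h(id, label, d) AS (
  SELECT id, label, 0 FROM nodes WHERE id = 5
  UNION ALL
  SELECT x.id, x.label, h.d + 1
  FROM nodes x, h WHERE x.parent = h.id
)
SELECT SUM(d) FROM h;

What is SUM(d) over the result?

27

Base: id=5 (n2) at d 0.
Iteration 1: rows with parent in {5} -> n11 (id 6, d 1).
Iteration 2: rows with parent in {6} -> n16 (id 7, d 2), n9 (id 8, d 2).
Iteration 3: rows with parent in {7,8} -> n29 (id 9, d 3).
Iteration 4: rows with parent in {9} -> n19 (id 10, d 4), n22 (id 12, d 4).
Iteration 5: rows with parent in {10,12} -> n13 (id 11, d 5).
Iteration 6: rows with parent in {11} -> n20 (id 13, d 6).
Iteration 7: no rows with parent in {13}; recursion stops.
SUM(d) = 0 + 1 + 2 + 2 + 3 + 4 + 4 + 5 + 6 = 27.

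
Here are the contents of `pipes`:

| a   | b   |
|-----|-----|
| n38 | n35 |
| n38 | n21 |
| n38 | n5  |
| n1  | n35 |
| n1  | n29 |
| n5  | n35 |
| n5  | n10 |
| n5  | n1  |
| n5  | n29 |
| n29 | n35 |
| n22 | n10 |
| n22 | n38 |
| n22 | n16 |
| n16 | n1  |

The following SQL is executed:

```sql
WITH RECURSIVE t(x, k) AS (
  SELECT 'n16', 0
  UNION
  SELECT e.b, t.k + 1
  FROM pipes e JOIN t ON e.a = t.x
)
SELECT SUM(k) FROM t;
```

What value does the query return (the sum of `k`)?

Base: (n16, k=0).
Iteration 1: edges from {n16} -> (n1, k=1).
Iteration 2: edges from {n1} -> (n29, k=2), (n35, k=2).
Iteration 3: edges from {n29,n35} -> (n35, k=3).
Iteration 4: no outgoing edges from {n35}; recursion stops.
SUM(k) = 0 + 1 + 2 + 2 + 3 = 8.

8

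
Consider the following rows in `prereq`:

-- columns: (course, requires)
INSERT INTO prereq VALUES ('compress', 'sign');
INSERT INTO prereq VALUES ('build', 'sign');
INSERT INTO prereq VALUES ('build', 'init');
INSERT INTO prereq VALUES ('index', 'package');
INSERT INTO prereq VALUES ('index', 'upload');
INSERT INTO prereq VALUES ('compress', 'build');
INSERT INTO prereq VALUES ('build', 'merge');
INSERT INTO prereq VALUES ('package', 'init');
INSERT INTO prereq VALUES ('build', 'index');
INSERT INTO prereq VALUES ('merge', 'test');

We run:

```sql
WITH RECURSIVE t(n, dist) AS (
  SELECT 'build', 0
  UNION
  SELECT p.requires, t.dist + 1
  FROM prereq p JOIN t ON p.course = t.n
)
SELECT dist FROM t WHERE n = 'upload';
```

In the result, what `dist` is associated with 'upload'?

Base: (build, dist=0).
Iteration 1: edges from {build} -> (index, dist=1), (init, dist=1), (merge, dist=1), (sign, dist=1).
Iteration 2: edges from {index,init,merge,sign} -> (package, dist=2), (test, dist=2), (upload, dist=2).
Iteration 3: edges from {package,test,upload} -> (init, dist=3).
Iteration 4: no outgoing edges from {init}; recursion stops.

2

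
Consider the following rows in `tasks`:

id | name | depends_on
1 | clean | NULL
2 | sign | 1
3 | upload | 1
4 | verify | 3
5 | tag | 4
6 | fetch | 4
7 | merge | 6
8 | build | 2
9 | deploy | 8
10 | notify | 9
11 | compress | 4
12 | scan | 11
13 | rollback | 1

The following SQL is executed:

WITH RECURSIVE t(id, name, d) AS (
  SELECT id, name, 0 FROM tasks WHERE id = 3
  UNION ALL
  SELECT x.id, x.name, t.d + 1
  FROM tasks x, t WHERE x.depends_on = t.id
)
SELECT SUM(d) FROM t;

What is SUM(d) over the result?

13

Base: id=3 (upload) at d 0.
Iteration 1: rows with depends_on in {3} -> verify (id 4, d 1).
Iteration 2: rows with depends_on in {4} -> tag (id 5, d 2), fetch (id 6, d 2), compress (id 11, d 2).
Iteration 3: rows with depends_on in {5,6,11} -> merge (id 7, d 3), scan (id 12, d 3).
Iteration 4: no rows with depends_on in {7,12}; recursion stops.
SUM(d) = 0 + 1 + 2 + 2 + 2 + 3 + 3 = 13.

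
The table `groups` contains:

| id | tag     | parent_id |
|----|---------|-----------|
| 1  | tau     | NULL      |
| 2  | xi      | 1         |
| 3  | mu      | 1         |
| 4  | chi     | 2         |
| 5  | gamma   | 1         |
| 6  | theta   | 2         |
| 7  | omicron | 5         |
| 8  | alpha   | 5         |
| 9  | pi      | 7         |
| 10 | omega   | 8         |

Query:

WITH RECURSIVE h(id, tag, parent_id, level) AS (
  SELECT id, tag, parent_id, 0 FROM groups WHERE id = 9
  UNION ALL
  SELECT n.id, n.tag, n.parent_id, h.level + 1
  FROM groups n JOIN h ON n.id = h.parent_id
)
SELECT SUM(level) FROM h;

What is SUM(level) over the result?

Base: id=9 (pi), parent_id=7, level 0.
Iteration 1: join on id=7 -> omicron (id 7, parent_id=5, level 1).
Iteration 2: join on id=5 -> gamma (id 5, parent_id=1, level 2).
Iteration 3: join on id=1 -> tau (id 1, parent_id=NULL, level 3).
Iteration 4: parent_id is NULL; no match; recursion stops.
SUM(level) = 0 + 1 + 2 + 3 = 6.

6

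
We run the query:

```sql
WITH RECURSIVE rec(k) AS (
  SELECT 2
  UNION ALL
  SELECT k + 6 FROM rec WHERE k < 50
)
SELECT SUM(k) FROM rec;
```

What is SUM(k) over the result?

Base: k=2.
Iteration 1: 2 < 50 holds -> k = 2 + 6 = 8.
Iteration 2: 8 < 50 holds -> k = 8 + 6 = 14.
Iteration 3: 14 < 50 holds -> k = 14 + 6 = 20.
Iteration 4: 20 < 50 holds -> k = 20 + 6 = 26.
Iteration 5: 26 < 50 holds -> k = 26 + 6 = 32.
Iteration 6: 32 < 50 holds -> k = 32 + 6 = 38.
Iteration 7: 38 < 50 holds -> k = 38 + 6 = 44.
Iteration 8: 44 < 50 holds -> k = 44 + 6 = 50.
Iteration 9: 50 < 50 fails; recursion stops.
SUM(k) = 2 + 8 + 14 + 20 + 26 + 32 + 38 + 44 + 50 = 234.

234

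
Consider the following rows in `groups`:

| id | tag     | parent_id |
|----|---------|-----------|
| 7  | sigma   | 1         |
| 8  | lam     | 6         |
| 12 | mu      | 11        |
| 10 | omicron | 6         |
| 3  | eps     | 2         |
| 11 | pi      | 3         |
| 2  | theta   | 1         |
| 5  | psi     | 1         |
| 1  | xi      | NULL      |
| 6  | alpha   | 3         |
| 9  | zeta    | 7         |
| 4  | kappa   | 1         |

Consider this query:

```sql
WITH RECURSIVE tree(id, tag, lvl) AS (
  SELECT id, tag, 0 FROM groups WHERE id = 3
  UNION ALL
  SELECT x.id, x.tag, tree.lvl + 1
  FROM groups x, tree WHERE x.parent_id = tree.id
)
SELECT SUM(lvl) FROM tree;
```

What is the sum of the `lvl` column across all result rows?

Base: id=3 (eps) at lvl 0.
Iteration 1: rows with parent_id in {3} -> alpha (id 6, lvl 1), pi (id 11, lvl 1).
Iteration 2: rows with parent_id in {6,11} -> lam (id 8, lvl 2), omicron (id 10, lvl 2), mu (id 12, lvl 2).
Iteration 3: no rows with parent_id in {8,10,12}; recursion stops.
SUM(lvl) = 0 + 1 + 1 + 2 + 2 + 2 = 8.

8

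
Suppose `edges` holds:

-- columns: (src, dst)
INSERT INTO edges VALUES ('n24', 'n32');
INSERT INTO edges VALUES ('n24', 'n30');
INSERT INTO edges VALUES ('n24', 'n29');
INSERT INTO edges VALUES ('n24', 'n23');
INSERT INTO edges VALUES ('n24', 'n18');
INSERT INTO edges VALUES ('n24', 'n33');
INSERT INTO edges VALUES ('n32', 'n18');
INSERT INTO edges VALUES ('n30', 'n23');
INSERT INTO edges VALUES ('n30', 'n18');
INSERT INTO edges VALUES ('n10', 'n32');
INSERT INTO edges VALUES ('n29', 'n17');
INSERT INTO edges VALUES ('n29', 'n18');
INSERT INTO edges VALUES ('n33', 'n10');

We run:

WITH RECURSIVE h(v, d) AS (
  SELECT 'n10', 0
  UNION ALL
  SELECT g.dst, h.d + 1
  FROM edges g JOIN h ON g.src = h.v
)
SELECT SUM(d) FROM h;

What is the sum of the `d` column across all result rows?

3

Base: (n10, d=0).
Iteration 1: edges from {n10} -> (n32, d=1).
Iteration 2: edges from {n32} -> (n18, d=2).
Iteration 3: no outgoing edges from {n18}; recursion stops.
SUM(d) = 0 + 1 + 2 = 3.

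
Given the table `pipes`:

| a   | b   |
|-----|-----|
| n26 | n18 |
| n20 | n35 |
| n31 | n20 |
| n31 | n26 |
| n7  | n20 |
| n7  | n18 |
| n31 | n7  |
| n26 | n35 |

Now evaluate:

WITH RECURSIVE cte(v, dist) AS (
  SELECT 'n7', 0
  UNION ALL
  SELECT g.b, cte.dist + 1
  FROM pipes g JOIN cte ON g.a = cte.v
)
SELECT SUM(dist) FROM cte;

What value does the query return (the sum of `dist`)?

Base: (n7, dist=0).
Iteration 1: edges from {n7} -> (n18, dist=1), (n20, dist=1).
Iteration 2: edges from {n18,n20} -> (n35, dist=2).
Iteration 3: no outgoing edges from {n35}; recursion stops.
SUM(dist) = 0 + 1 + 1 + 2 = 4.

4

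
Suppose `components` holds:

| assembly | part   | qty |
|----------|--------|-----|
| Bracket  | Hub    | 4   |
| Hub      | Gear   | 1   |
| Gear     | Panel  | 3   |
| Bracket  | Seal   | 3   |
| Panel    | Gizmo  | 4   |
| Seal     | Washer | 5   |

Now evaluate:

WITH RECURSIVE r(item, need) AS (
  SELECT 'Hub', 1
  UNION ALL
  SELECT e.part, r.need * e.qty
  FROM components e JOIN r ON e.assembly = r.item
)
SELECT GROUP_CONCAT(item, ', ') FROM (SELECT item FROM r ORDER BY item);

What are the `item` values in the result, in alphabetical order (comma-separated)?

Base: (Hub, need=1).
Iteration 1: components of {Hub} -> Gear = 1*1 = 1.
Iteration 2: components of {Gear} -> Panel = 1*3 = 3.
Iteration 3: components of {Panel} -> Gizmo = 3*4 = 12.
Iteration 4: no further components; recursion stops.

Gear, Gizmo, Hub, Panel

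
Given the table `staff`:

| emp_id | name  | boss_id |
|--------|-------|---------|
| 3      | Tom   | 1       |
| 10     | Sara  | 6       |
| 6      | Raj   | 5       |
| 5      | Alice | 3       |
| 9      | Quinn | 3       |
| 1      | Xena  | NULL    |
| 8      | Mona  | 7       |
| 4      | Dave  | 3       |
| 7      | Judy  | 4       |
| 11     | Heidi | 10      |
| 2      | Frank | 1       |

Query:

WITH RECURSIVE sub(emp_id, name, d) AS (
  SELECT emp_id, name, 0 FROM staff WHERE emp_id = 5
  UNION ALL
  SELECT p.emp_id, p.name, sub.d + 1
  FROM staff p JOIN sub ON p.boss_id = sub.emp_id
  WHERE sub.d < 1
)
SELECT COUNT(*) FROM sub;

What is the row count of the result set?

Base: emp_id=5 (Alice) at d 0.
Iteration 1: rows with boss_id in {5} -> Raj (id 6, d 1).
Iteration 2: d < 1 fails for all current rows; recursion stops.
Total rows emitted: 2.

2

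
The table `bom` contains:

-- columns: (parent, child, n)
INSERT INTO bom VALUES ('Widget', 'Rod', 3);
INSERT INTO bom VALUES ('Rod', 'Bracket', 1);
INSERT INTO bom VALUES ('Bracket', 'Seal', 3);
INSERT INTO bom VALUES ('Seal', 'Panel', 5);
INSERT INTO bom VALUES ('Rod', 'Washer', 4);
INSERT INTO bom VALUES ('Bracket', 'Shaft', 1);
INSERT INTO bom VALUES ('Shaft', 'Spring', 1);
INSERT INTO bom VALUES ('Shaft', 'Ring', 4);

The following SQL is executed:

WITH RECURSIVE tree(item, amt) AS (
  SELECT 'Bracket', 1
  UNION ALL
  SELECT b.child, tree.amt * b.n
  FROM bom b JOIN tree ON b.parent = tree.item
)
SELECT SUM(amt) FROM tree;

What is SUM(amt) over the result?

Base: (Bracket, amt=1).
Iteration 1: components of {Bracket} -> Seal = 1*3 = 3, Shaft = 1*1 = 1.
Iteration 2: components of {Seal,Shaft} -> Panel = 3*5 = 15, Ring = 1*4 = 4, Spring = 1*1 = 1.
Iteration 3: no further components; recursion stops.
SUM(amt) = 1 + 3 + 1 + 15 + 1 + 4 = 25.

25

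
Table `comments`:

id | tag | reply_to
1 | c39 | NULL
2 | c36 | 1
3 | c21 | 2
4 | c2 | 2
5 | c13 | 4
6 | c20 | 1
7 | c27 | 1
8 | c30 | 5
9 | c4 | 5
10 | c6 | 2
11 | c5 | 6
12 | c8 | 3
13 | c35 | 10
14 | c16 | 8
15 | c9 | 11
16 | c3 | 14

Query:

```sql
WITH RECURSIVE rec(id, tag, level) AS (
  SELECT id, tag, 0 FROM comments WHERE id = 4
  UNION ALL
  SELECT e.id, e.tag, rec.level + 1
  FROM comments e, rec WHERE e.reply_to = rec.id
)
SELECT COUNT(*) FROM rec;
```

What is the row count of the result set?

6

Base: id=4 (c2) at level 0.
Iteration 1: rows with reply_to in {4} -> c13 (id 5, level 1).
Iteration 2: rows with reply_to in {5} -> c30 (id 8, level 2), c4 (id 9, level 2).
Iteration 3: rows with reply_to in {8,9} -> c16 (id 14, level 3).
Iteration 4: rows with reply_to in {14} -> c3 (id 16, level 4).
Iteration 5: no rows with reply_to in {16}; recursion stops.
Total rows emitted: 6.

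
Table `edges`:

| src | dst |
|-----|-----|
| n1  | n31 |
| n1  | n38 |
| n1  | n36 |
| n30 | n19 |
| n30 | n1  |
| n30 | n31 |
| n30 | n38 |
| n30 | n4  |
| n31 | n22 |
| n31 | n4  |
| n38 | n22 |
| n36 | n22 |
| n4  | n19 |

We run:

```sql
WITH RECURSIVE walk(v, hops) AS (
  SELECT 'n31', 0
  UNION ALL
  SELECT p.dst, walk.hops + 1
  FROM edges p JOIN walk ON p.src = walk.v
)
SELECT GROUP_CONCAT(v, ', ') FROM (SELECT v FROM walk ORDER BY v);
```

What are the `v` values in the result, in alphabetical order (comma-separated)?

Base: (n31, hops=0).
Iteration 1: edges from {n31} -> (n22, hops=1), (n4, hops=1).
Iteration 2: edges from {n22,n4} -> (n19, hops=2).
Iteration 3: no outgoing edges from {n19}; recursion stops.

n19, n22, n31, n4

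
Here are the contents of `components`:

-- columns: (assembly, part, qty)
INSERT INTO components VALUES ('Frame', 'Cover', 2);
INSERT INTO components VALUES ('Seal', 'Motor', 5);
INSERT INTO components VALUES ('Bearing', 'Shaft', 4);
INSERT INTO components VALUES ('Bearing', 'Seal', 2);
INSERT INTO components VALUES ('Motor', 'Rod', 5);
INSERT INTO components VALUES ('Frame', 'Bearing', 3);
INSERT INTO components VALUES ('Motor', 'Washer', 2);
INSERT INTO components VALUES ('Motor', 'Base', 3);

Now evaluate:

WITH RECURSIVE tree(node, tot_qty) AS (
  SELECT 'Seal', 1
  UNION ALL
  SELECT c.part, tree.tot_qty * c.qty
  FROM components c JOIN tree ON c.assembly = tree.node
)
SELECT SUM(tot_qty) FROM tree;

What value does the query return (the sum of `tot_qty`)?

56

Base: (Seal, tot_qty=1).
Iteration 1: components of {Seal} -> Motor = 1*5 = 5.
Iteration 2: components of {Motor} -> Base = 5*3 = 15, Rod = 5*5 = 25, Washer = 5*2 = 10.
Iteration 3: no further components; recursion stops.
SUM(tot_qty) = 1 + 5 + 15 + 10 + 25 = 56.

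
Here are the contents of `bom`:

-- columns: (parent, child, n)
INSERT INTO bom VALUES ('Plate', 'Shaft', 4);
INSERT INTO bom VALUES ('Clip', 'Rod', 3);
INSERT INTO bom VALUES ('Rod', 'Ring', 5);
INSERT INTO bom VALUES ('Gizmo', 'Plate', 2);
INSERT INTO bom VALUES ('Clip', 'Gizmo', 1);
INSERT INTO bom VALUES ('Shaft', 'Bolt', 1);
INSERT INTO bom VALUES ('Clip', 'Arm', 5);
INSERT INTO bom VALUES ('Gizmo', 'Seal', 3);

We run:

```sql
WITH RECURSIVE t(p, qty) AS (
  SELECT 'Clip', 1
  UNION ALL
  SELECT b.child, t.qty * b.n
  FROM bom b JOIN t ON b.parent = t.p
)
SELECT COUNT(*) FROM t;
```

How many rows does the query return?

Base: (Clip, qty=1).
Iteration 1: components of {Clip} -> Arm = 1*5 = 5, Gizmo = 1*1 = 1, Rod = 1*3 = 3.
Iteration 2: components of {Arm,Gizmo,Rod} -> Plate = 1*2 = 2, Ring = 3*5 = 15, Seal = 1*3 = 3.
Iteration 3: components of {Plate,Ring,Seal} -> Shaft = 2*4 = 8.
Iteration 4: components of {Shaft} -> Bolt = 8*1 = 8.
Iteration 5: no further components; recursion stops.
Total rows emitted: 9.

9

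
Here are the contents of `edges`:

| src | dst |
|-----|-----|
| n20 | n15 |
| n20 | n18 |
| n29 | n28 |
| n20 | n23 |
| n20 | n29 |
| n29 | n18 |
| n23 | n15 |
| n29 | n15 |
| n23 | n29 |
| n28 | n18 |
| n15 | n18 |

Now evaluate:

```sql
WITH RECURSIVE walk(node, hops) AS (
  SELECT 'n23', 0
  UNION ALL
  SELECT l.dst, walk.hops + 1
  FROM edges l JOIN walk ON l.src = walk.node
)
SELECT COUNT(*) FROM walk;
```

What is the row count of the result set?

9

Base: (n23, hops=0).
Iteration 1: edges from {n23} -> (n15, hops=1), (n29, hops=1).
Iteration 2: edges from {n15,n29} -> (n15, hops=2), (n18, hops=2) x2, (n28, hops=2). [UNION ALL keeps all 4 new rows, including repeats]
Iteration 3: edges from {n15,n18,n28} -> (n18, hops=3) x2. [UNION ALL keeps all 2 new rows, including repeats]
Iteration 4: no outgoing edges from {n18}; recursion stops.
Total rows emitted: 9.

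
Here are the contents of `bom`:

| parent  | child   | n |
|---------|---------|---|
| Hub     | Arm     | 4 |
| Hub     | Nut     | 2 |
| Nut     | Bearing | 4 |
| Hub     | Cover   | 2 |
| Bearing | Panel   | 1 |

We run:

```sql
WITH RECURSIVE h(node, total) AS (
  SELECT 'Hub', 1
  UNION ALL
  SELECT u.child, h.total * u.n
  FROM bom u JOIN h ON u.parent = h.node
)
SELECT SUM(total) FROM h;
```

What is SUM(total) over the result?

25

Base: (Hub, total=1).
Iteration 1: components of {Hub} -> Arm = 1*4 = 4, Cover = 1*2 = 2, Nut = 1*2 = 2.
Iteration 2: components of {Arm,Cover,Nut} -> Bearing = 2*4 = 8.
Iteration 3: components of {Bearing} -> Panel = 8*1 = 8.
Iteration 4: no further components; recursion stops.
SUM(total) = 1 + 4 + 2 + 2 + 8 + 8 = 25.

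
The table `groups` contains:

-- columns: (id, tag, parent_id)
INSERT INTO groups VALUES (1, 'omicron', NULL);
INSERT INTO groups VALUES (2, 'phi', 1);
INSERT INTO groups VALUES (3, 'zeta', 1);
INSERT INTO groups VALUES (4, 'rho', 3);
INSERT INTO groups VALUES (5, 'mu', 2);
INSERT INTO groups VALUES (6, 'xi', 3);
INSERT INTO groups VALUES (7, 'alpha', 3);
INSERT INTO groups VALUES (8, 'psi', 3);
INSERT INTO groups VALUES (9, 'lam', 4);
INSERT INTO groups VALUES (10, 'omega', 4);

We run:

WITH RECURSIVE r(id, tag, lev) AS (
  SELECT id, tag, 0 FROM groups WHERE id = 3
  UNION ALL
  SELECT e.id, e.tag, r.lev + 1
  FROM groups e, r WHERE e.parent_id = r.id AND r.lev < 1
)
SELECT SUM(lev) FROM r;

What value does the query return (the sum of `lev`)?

Base: id=3 (zeta) at lev 0.
Iteration 1: rows with parent_id in {3} -> rho (id 4, lev 1), xi (id 6, lev 1), alpha (id 7, lev 1), psi (id 8, lev 1).
Iteration 2: lev < 1 fails for all current rows; recursion stops.
SUM(lev) = 0 + 1 + 1 + 1 + 1 = 4.

4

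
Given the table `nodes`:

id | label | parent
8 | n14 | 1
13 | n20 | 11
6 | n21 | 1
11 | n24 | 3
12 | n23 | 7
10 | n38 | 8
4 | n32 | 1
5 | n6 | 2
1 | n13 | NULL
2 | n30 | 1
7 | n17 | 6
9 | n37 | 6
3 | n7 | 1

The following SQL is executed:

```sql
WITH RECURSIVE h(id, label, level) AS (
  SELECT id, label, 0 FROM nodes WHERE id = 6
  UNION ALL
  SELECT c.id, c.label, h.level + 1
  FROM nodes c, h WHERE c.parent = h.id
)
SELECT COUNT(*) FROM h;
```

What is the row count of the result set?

Base: id=6 (n21) at level 0.
Iteration 1: rows with parent in {6} -> n17 (id 7, level 1), n37 (id 9, level 1).
Iteration 2: rows with parent in {7,9} -> n23 (id 12, level 2).
Iteration 3: no rows with parent in {12}; recursion stops.
Total rows emitted: 4.

4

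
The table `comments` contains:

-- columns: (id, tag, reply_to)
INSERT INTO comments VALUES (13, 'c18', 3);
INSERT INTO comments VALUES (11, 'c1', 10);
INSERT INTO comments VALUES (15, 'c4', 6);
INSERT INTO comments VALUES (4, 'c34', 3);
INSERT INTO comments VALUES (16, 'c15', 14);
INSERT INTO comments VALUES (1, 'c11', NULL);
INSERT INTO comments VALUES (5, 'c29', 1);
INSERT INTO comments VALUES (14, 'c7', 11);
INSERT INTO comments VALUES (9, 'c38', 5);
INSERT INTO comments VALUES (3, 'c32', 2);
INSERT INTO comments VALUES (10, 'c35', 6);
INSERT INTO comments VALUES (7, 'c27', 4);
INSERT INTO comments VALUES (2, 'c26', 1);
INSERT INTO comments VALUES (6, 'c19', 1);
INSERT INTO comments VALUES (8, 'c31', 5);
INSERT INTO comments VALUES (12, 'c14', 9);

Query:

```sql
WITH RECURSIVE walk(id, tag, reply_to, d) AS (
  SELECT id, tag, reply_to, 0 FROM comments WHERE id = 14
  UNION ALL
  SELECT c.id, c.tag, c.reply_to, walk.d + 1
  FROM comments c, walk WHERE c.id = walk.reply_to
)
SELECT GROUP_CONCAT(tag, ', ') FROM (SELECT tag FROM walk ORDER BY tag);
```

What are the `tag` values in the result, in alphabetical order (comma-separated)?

Base: id=14 (c7), reply_to=11, d 0.
Iteration 1: join on id=11 -> c1 (id 11, reply_to=10, d 1).
Iteration 2: join on id=10 -> c35 (id 10, reply_to=6, d 2).
Iteration 3: join on id=6 -> c19 (id 6, reply_to=1, d 3).
Iteration 4: join on id=1 -> c11 (id 1, reply_to=NULL, d 4).
Iteration 5: reply_to is NULL; no match; recursion stops.

c1, c11, c19, c35, c7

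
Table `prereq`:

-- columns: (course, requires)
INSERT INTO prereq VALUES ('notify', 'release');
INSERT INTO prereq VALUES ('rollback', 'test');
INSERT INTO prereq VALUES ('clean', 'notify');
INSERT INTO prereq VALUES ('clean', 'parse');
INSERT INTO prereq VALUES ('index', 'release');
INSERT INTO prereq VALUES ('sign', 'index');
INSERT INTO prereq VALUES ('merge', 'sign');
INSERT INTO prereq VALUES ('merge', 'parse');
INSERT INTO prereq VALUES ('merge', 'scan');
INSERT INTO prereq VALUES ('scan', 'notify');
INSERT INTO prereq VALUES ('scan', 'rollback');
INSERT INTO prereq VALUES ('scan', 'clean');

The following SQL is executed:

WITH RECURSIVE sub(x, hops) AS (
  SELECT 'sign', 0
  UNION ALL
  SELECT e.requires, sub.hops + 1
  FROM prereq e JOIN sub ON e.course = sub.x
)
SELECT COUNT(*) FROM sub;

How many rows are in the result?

3

Base: (sign, hops=0).
Iteration 1: edges from {sign} -> (index, hops=1).
Iteration 2: edges from {index} -> (release, hops=2).
Iteration 3: no outgoing edges from {release}; recursion stops.
Total rows emitted: 3.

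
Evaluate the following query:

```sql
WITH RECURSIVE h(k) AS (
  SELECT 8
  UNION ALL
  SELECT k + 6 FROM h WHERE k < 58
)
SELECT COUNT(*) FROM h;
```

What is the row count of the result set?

Base: k=8.
Iteration 1: 8 < 58 holds -> k = 8 + 6 = 14.
Iteration 2: 14 < 58 holds -> k = 14 + 6 = 20.
Iteration 3: 20 < 58 holds -> k = 20 + 6 = 26.
Iteration 4: 26 < 58 holds -> k = 26 + 6 = 32.
Iteration 5: 32 < 58 holds -> k = 32 + 6 = 38.
Iteration 6: 38 < 58 holds -> k = 38 + 6 = 44.
Iteration 7: 44 < 58 holds -> k = 44 + 6 = 50.
Iteration 8: 50 < 58 holds -> k = 50 + 6 = 56.
Iteration 9: 56 < 58 holds -> k = 56 + 6 = 62.
Iteration 10: 62 < 58 fails; recursion stops.
Total rows emitted: 10.

10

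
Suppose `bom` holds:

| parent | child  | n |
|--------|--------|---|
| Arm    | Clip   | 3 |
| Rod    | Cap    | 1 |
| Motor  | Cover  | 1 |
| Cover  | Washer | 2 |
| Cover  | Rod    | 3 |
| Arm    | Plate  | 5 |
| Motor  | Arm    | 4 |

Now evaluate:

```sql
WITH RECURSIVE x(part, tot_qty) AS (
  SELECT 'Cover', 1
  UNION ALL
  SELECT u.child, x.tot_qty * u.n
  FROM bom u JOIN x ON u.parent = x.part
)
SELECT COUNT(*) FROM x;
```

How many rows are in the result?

4

Base: (Cover, tot_qty=1).
Iteration 1: components of {Cover} -> Rod = 1*3 = 3, Washer = 1*2 = 2.
Iteration 2: components of {Rod,Washer} -> Cap = 3*1 = 3.
Iteration 3: no further components; recursion stops.
Total rows emitted: 4.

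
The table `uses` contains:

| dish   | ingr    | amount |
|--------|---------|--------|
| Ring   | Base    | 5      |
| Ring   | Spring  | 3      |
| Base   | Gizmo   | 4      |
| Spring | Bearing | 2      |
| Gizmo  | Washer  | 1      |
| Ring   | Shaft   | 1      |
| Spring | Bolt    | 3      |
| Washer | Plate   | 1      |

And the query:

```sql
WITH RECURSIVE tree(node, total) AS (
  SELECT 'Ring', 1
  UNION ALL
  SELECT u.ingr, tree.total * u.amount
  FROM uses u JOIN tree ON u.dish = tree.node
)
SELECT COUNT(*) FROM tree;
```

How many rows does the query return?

9

Base: (Ring, total=1).
Iteration 1: components of {Ring} -> Base = 1*5 = 5, Shaft = 1*1 = 1, Spring = 1*3 = 3.
Iteration 2: components of {Base,Shaft,Spring} -> Bearing = 3*2 = 6, Bolt = 3*3 = 9, Gizmo = 5*4 = 20.
Iteration 3: components of {Bearing,Bolt,Gizmo} -> Washer = 20*1 = 20.
Iteration 4: components of {Washer} -> Plate = 20*1 = 20.
Iteration 5: no further components; recursion stops.
Total rows emitted: 9.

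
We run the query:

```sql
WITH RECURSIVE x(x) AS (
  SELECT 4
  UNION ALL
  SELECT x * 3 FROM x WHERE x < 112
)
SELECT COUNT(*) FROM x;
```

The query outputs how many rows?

Base: x=4.
Iteration 1: 4 < 112 holds -> x = 4 * 3 = 12.
Iteration 2: 12 < 112 holds -> x = 12 * 3 = 36.
Iteration 3: 36 < 112 holds -> x = 36 * 3 = 108.
Iteration 4: 108 < 112 holds -> x = 108 * 3 = 324.
Iteration 5: 324 < 112 fails; recursion stops.
Total rows emitted: 5.

5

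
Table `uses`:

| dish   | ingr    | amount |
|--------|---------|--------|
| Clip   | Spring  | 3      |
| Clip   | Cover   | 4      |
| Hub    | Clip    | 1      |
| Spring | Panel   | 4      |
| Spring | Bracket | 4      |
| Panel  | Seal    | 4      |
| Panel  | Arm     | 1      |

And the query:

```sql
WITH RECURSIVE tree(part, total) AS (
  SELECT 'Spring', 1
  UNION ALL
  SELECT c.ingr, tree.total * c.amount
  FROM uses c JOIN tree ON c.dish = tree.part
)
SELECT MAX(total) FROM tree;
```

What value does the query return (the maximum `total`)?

Base: (Spring, total=1).
Iteration 1: components of {Spring} -> Bracket = 1*4 = 4, Panel = 1*4 = 4.
Iteration 2: components of {Bracket,Panel} -> Arm = 4*1 = 4, Seal = 4*4 = 16.
Iteration 3: no further components; recursion stops.
total values: 1, 4, 4, 4, 16; the maximum is 16.

16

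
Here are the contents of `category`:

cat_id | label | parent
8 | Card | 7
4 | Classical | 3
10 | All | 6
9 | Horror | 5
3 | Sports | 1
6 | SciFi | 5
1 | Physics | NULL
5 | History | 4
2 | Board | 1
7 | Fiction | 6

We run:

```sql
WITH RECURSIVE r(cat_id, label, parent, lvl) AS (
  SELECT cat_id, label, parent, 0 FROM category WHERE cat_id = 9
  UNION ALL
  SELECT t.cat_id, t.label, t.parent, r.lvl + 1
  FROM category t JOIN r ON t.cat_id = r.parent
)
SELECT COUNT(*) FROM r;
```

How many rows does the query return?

Base: cat_id=9 (Horror), parent=5, lvl 0.
Iteration 1: join on cat_id=5 -> History (id 5, parent=4, lvl 1).
Iteration 2: join on cat_id=4 -> Classical (id 4, parent=3, lvl 2).
Iteration 3: join on cat_id=3 -> Sports (id 3, parent=1, lvl 3).
Iteration 4: join on cat_id=1 -> Physics (id 1, parent=NULL, lvl 4).
Iteration 5: parent is NULL; no match; recursion stops.
Total rows emitted: 5.

5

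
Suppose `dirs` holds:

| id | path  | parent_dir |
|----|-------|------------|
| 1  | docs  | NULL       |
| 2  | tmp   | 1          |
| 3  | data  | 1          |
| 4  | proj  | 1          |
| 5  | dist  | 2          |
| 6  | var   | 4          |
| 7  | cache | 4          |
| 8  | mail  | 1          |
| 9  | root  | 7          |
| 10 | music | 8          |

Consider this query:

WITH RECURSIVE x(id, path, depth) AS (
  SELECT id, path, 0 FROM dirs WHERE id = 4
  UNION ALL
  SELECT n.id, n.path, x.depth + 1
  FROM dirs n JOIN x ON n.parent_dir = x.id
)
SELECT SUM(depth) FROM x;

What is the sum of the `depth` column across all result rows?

Base: id=4 (proj) at depth 0.
Iteration 1: rows with parent_dir in {4} -> var (id 6, depth 1), cache (id 7, depth 1).
Iteration 2: rows with parent_dir in {6,7} -> root (id 9, depth 2).
Iteration 3: no rows with parent_dir in {9}; recursion stops.
SUM(depth) = 0 + 1 + 1 + 2 = 4.

4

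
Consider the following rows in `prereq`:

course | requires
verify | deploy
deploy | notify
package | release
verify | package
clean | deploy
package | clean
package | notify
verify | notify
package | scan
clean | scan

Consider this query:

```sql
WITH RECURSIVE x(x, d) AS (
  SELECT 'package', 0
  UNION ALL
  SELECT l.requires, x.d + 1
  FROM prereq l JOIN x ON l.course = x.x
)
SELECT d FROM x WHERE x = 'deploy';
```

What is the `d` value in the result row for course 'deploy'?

2

Base: (package, d=0).
Iteration 1: edges from {package} -> (clean, d=1), (notify, d=1), (release, d=1), (scan, d=1).
Iteration 2: edges from {clean,notify,release,scan} -> (deploy, d=2), (scan, d=2).
Iteration 3: edges from {deploy,scan} -> (notify, d=3).
Iteration 4: no outgoing edges from {notify}; recursion stops.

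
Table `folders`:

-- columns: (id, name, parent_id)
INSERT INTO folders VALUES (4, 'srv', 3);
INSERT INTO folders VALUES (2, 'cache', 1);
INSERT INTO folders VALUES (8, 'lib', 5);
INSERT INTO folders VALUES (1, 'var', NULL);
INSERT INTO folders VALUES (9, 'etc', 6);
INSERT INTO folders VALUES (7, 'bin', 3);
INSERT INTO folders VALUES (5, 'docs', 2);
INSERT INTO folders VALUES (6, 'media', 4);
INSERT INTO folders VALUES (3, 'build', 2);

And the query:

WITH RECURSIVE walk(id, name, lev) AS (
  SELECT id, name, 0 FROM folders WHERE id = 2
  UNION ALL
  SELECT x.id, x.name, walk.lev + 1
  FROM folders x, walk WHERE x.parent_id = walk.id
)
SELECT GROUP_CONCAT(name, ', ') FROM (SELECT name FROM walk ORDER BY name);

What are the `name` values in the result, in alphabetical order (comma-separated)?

Base: id=2 (cache) at lev 0.
Iteration 1: rows with parent_id in {2} -> build (id 3, lev 1), docs (id 5, lev 1).
Iteration 2: rows with parent_id in {3,5} -> srv (id 4, lev 2), bin (id 7, lev 2), lib (id 8, lev 2).
Iteration 3: rows with parent_id in {4,7,8} -> media (id 6, lev 3).
Iteration 4: rows with parent_id in {6} -> etc (id 9, lev 4).
Iteration 5: no rows with parent_id in {9}; recursion stops.

bin, build, cache, docs, etc, lib, media, srv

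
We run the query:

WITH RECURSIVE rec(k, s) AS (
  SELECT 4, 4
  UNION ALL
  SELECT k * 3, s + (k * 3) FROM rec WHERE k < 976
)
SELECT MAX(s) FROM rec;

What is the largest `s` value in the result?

4372

Base: k=4, s=4.
Iteration 1: 4 < 976 holds -> k = 4 * 3 = 12, s = 4 + 12 = 16.
Iteration 2: 12 < 976 holds -> k = 12 * 3 = 36, s = 16 + 36 = 52.
Iteration 3: 36 < 976 holds -> k = 36 * 3 = 108, s = 52 + 108 = 160.
Iteration 4: 108 < 976 holds -> k = 108 * 3 = 324, s = 160 + 324 = 484.
Iteration 5: 324 < 976 holds -> k = 324 * 3 = 972, s = 484 + 972 = 1456.
Iteration 6: 972 < 976 holds -> k = 972 * 3 = 2916, s = 1456 + 2916 = 4372.
Iteration 7: 2916 < 976 fails; recursion stops.
s values: 4, 16, 52, 160, 484, 1456, 4372; the maximum is 4372.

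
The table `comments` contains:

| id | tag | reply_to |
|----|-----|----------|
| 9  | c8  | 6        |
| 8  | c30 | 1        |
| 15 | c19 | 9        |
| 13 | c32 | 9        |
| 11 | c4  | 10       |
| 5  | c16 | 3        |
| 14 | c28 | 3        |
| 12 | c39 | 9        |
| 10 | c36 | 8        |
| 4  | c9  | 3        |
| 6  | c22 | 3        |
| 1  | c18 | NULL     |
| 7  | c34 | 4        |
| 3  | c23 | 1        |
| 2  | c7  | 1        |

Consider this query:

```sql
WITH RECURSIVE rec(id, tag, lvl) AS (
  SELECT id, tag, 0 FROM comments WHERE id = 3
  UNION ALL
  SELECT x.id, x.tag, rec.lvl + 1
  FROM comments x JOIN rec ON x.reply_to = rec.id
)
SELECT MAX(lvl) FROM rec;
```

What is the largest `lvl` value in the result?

Base: id=3 (c23) at lvl 0.
Iteration 1: rows with reply_to in {3} -> c9 (id 4, lvl 1), c16 (id 5, lvl 1), c22 (id 6, lvl 1), c28 (id 14, lvl 1).
Iteration 2: rows with reply_to in {4,5,6,14} -> c34 (id 7, lvl 2), c8 (id 9, lvl 2).
Iteration 3: rows with reply_to in {7,9} -> c39 (id 12, lvl 3), c32 (id 13, lvl 3), c19 (id 15, lvl 3).
Iteration 4: no rows with reply_to in {12,13,15}; recursion stops.
lvl values: 0, 1, 1, 1, 1, 2, 2, 3, 3, 3; the maximum is 3.

3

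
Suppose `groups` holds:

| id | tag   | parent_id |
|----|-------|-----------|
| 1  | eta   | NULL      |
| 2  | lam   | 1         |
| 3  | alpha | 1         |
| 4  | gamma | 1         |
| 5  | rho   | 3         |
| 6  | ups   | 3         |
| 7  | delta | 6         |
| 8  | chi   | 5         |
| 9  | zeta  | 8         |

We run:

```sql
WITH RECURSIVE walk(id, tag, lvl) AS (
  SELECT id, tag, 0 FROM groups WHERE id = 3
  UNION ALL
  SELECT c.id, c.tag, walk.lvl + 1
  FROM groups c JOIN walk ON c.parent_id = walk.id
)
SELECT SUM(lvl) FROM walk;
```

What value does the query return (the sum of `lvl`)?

9

Base: id=3 (alpha) at lvl 0.
Iteration 1: rows with parent_id in {3} -> rho (id 5, lvl 1), ups (id 6, lvl 1).
Iteration 2: rows with parent_id in {5,6} -> delta (id 7, lvl 2), chi (id 8, lvl 2).
Iteration 3: rows with parent_id in {7,8} -> zeta (id 9, lvl 3).
Iteration 4: no rows with parent_id in {9}; recursion stops.
SUM(lvl) = 0 + 1 + 1 + 2 + 2 + 3 = 9.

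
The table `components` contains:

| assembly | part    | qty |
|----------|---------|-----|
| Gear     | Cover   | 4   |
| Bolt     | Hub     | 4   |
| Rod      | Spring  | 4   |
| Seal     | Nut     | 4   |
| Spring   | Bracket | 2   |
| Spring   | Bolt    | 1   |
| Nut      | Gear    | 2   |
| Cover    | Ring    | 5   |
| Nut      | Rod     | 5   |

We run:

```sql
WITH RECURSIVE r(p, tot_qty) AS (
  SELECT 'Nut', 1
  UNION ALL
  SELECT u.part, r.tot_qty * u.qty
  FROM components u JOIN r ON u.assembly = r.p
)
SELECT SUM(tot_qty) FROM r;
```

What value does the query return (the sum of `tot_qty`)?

216

Base: (Nut, tot_qty=1).
Iteration 1: components of {Nut} -> Gear = 1*2 = 2, Rod = 1*5 = 5.
Iteration 2: components of {Gear,Rod} -> Cover = 2*4 = 8, Spring = 5*4 = 20.
Iteration 3: components of {Cover,Spring} -> Bolt = 20*1 = 20, Bracket = 20*2 = 40, Ring = 8*5 = 40.
Iteration 4: components of {Bolt,Bracket,Ring} -> Hub = 20*4 = 80.
Iteration 5: no further components; recursion stops.
SUM(tot_qty) = 1 + 2 + 5 + 8 + 20 + 40 + 20 + 40 + 80 = 216.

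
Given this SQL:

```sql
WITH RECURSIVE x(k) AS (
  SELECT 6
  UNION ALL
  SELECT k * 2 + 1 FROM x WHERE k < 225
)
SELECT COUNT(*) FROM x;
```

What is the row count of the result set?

7

Base: k=6.
Iteration 1: 6 < 225 holds -> k = 6 * 2 + 1 = 13.
Iteration 2: 13 < 225 holds -> k = 13 * 2 + 1 = 27.
Iteration 3: 27 < 225 holds -> k = 27 * 2 + 1 = 55.
Iteration 4: 55 < 225 holds -> k = 55 * 2 + 1 = 111.
Iteration 5: 111 < 225 holds -> k = 111 * 2 + 1 = 223.
Iteration 6: 223 < 225 holds -> k = 223 * 2 + 1 = 447.
Iteration 7: 447 < 225 fails; recursion stops.
Total rows emitted: 7.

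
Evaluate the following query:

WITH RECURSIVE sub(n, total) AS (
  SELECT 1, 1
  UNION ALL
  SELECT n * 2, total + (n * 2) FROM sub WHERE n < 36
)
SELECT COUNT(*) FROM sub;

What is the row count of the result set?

Base: n=1, total=1.
Iteration 1: 1 < 36 holds -> n = 1 * 2 = 2, total = 1 + 2 = 3.
Iteration 2: 2 < 36 holds -> n = 2 * 2 = 4, total = 3 + 4 = 7.
Iteration 3: 4 < 36 holds -> n = 4 * 2 = 8, total = 7 + 8 = 15.
Iteration 4: 8 < 36 holds -> n = 8 * 2 = 16, total = 15 + 16 = 31.
Iteration 5: 16 < 36 holds -> n = 16 * 2 = 32, total = 31 + 32 = 63.
Iteration 6: 32 < 36 holds -> n = 32 * 2 = 64, total = 63 + 64 = 127.
Iteration 7: 64 < 36 fails; recursion stops.
Total rows emitted: 7.

7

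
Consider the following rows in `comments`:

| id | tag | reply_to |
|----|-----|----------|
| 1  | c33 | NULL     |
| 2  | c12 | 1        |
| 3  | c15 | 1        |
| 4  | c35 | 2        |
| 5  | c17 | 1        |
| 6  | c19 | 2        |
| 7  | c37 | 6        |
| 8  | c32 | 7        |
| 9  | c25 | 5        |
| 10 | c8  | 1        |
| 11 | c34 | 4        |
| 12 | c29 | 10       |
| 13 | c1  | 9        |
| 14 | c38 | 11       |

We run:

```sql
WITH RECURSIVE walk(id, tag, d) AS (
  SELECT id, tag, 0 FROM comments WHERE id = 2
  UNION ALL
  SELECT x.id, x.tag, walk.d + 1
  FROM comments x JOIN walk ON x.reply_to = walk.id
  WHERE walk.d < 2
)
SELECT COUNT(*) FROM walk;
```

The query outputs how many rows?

5

Base: id=2 (c12) at d 0.
Iteration 1: rows with reply_to in {2} -> c35 (id 4, d 1), c19 (id 6, d 1).
Iteration 2: rows with reply_to in {4,6} -> c37 (id 7, d 2), c34 (id 11, d 2).
Iteration 3: d < 2 fails for all current rows; recursion stops.
Total rows emitted: 5.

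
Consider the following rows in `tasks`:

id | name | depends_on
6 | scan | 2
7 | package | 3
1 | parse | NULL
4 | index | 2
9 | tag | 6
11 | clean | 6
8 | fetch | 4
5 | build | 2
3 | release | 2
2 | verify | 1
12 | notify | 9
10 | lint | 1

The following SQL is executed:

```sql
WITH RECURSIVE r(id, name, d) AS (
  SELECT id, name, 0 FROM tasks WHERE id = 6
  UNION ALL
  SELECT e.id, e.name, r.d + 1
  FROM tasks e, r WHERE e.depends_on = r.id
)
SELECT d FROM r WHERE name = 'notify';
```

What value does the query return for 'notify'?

Base: id=6 (scan) at d 0.
Iteration 1: rows with depends_on in {6} -> tag (id 9, d 1), clean (id 11, d 1).
Iteration 2: rows with depends_on in {9,11} -> notify (id 12, d 2).
Iteration 3: no rows with depends_on in {12}; recursion stops.

2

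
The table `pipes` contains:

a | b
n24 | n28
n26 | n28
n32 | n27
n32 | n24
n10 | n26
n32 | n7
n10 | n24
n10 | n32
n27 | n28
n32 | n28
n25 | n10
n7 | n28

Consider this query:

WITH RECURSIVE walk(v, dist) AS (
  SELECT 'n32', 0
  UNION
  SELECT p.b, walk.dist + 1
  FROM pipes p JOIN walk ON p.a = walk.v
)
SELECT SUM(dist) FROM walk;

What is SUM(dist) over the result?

Base: (n32, dist=0).
Iteration 1: edges from {n32} -> (n24, dist=1), (n27, dist=1), (n28, dist=1), (n7, dist=1).
Iteration 2: edges from {n24,n27,n28,n7} -> (n28, dist=2). [UNION drops 2 duplicate row(s)]
Iteration 3: no outgoing edges from {n28}; recursion stops.
SUM(dist) = 0 + 1 + 1 + 1 + 1 + 2 = 6.

6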